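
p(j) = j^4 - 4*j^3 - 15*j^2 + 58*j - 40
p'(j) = 4*j^3 - 12*j^2 - 30*j + 58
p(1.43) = 4.75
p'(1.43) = 2.26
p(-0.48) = -70.80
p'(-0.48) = 69.19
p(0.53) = -13.99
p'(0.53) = 39.32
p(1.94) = 1.03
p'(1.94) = -16.16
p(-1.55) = -145.27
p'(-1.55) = 60.77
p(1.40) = 4.67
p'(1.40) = 3.46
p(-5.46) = 735.96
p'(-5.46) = -787.02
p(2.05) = -0.94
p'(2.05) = -19.47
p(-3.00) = -160.00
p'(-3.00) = -68.00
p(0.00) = -40.00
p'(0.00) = 58.00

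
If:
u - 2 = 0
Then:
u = 2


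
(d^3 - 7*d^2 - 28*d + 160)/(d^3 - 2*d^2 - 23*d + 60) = (d - 8)/(d - 3)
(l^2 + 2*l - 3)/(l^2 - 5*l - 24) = (l - 1)/(l - 8)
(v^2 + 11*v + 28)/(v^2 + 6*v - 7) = (v + 4)/(v - 1)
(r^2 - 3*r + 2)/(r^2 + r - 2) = (r - 2)/(r + 2)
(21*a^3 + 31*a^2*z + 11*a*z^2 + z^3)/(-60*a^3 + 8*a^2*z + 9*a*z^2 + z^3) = (21*a^3 + 31*a^2*z + 11*a*z^2 + z^3)/(-60*a^3 + 8*a^2*z + 9*a*z^2 + z^3)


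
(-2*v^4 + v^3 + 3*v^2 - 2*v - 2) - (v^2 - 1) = -2*v^4 + v^3 + 2*v^2 - 2*v - 1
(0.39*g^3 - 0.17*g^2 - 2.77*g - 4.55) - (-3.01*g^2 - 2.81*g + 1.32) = 0.39*g^3 + 2.84*g^2 + 0.04*g - 5.87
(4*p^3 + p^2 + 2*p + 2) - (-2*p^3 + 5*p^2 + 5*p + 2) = 6*p^3 - 4*p^2 - 3*p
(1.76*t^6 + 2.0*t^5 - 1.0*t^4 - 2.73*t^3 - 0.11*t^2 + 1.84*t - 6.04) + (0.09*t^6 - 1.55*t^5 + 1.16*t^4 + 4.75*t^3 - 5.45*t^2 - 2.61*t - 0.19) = 1.85*t^6 + 0.45*t^5 + 0.16*t^4 + 2.02*t^3 - 5.56*t^2 - 0.77*t - 6.23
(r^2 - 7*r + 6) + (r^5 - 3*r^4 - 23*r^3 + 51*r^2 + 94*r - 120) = r^5 - 3*r^4 - 23*r^3 + 52*r^2 + 87*r - 114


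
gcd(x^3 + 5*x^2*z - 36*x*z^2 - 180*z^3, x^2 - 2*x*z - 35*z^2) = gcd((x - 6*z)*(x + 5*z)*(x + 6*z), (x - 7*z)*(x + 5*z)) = x + 5*z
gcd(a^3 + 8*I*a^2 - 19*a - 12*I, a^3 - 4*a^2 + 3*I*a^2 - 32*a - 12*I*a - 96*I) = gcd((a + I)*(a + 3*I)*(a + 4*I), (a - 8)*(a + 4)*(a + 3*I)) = a + 3*I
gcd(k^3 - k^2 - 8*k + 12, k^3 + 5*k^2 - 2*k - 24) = k^2 + k - 6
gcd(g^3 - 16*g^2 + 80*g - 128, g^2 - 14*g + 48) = g - 8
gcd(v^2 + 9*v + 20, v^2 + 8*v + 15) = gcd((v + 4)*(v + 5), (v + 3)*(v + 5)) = v + 5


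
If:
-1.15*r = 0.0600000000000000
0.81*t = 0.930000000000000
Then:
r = -0.05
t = 1.15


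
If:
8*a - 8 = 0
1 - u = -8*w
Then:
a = 1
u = 8*w + 1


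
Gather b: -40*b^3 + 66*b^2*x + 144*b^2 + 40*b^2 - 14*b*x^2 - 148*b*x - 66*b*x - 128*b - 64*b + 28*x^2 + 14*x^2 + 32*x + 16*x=-40*b^3 + b^2*(66*x + 184) + b*(-14*x^2 - 214*x - 192) + 42*x^2 + 48*x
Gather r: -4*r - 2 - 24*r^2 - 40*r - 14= -24*r^2 - 44*r - 16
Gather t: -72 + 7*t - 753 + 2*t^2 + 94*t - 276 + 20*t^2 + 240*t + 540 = 22*t^2 + 341*t - 561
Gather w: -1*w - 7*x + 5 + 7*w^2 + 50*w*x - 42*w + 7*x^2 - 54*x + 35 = 7*w^2 + w*(50*x - 43) + 7*x^2 - 61*x + 40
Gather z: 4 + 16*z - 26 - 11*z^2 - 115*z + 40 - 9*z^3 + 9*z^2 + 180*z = -9*z^3 - 2*z^2 + 81*z + 18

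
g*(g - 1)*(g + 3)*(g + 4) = g^4 + 6*g^3 + 5*g^2 - 12*g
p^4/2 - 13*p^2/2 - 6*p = p*(p/2 + 1/2)*(p - 4)*(p + 3)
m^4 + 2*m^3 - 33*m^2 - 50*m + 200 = (m - 5)*(m - 2)*(m + 4)*(m + 5)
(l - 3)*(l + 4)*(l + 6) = l^3 + 7*l^2 - 6*l - 72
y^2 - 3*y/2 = y*(y - 3/2)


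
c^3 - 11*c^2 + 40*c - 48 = (c - 4)^2*(c - 3)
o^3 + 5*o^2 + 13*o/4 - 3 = (o - 1/2)*(o + 3/2)*(o + 4)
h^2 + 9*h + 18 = (h + 3)*(h + 6)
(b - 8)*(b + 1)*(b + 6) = b^3 - b^2 - 50*b - 48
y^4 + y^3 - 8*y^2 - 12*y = y*(y - 3)*(y + 2)^2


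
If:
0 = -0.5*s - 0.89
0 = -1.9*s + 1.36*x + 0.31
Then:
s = -1.78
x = -2.71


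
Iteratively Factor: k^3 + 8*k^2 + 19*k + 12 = (k + 4)*(k^2 + 4*k + 3) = (k + 3)*(k + 4)*(k + 1)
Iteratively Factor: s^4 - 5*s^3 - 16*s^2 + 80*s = (s + 4)*(s^3 - 9*s^2 + 20*s) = (s - 4)*(s + 4)*(s^2 - 5*s) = s*(s - 4)*(s + 4)*(s - 5)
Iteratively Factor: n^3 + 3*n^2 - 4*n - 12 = (n + 3)*(n^2 - 4) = (n + 2)*(n + 3)*(n - 2)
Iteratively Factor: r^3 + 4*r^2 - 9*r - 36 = (r + 3)*(r^2 + r - 12) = (r - 3)*(r + 3)*(r + 4)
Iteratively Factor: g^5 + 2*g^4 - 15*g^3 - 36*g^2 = (g + 3)*(g^4 - g^3 - 12*g^2) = (g + 3)^2*(g^3 - 4*g^2) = g*(g + 3)^2*(g^2 - 4*g) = g*(g - 4)*(g + 3)^2*(g)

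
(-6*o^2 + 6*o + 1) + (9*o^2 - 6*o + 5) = 3*o^2 + 6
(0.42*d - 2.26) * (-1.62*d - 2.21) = -0.6804*d^2 + 2.733*d + 4.9946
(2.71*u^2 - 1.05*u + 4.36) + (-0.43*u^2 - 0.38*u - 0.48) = 2.28*u^2 - 1.43*u + 3.88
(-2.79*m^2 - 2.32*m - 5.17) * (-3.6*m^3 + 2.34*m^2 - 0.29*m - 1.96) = 10.044*m^5 + 1.8234*m^4 + 13.9923*m^3 - 5.9566*m^2 + 6.0465*m + 10.1332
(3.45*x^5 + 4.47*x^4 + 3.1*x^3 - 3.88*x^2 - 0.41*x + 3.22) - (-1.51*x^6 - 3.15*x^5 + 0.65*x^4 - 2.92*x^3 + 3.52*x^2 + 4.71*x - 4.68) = 1.51*x^6 + 6.6*x^5 + 3.82*x^4 + 6.02*x^3 - 7.4*x^2 - 5.12*x + 7.9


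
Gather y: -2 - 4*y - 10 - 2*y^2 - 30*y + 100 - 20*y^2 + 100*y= -22*y^2 + 66*y + 88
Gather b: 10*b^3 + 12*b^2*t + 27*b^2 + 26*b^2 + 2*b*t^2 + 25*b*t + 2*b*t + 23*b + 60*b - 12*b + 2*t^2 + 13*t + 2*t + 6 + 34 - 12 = 10*b^3 + b^2*(12*t + 53) + b*(2*t^2 + 27*t + 71) + 2*t^2 + 15*t + 28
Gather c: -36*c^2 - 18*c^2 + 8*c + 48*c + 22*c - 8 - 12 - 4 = -54*c^2 + 78*c - 24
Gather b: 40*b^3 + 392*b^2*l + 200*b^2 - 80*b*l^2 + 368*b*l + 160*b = 40*b^3 + b^2*(392*l + 200) + b*(-80*l^2 + 368*l + 160)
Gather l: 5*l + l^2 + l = l^2 + 6*l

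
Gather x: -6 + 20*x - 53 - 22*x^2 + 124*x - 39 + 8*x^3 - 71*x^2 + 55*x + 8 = 8*x^3 - 93*x^2 + 199*x - 90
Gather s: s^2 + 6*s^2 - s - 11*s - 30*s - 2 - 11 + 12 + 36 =7*s^2 - 42*s + 35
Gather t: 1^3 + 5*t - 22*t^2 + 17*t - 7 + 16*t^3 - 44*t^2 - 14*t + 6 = 16*t^3 - 66*t^2 + 8*t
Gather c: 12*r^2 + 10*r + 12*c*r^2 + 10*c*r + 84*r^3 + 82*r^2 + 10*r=c*(12*r^2 + 10*r) + 84*r^3 + 94*r^2 + 20*r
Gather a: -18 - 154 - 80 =-252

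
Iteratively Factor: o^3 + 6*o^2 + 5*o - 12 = (o + 4)*(o^2 + 2*o - 3) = (o + 3)*(o + 4)*(o - 1)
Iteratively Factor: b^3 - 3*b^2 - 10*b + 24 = (b - 4)*(b^2 + b - 6) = (b - 4)*(b + 3)*(b - 2)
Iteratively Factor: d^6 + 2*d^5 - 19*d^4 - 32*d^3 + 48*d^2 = (d - 1)*(d^5 + 3*d^4 - 16*d^3 - 48*d^2) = (d - 1)*(d + 3)*(d^4 - 16*d^2) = d*(d - 1)*(d + 3)*(d^3 - 16*d) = d*(d - 1)*(d + 3)*(d + 4)*(d^2 - 4*d) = d*(d - 4)*(d - 1)*(d + 3)*(d + 4)*(d)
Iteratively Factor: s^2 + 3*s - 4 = (s - 1)*(s + 4)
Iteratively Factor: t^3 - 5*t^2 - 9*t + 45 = (t - 5)*(t^2 - 9) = (t - 5)*(t - 3)*(t + 3)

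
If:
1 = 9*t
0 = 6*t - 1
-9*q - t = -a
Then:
No Solution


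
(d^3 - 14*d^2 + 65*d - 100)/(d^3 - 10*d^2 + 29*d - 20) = (d - 5)/(d - 1)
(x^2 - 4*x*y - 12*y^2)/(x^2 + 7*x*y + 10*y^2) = (x - 6*y)/(x + 5*y)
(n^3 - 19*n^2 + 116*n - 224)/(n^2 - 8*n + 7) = (n^2 - 12*n + 32)/(n - 1)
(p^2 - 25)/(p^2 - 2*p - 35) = (p - 5)/(p - 7)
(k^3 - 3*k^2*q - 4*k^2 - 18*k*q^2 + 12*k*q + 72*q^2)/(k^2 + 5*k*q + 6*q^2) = (k^2 - 6*k*q - 4*k + 24*q)/(k + 2*q)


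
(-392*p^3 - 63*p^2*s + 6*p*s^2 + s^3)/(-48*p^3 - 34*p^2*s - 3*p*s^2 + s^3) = (49*p^2 + 14*p*s + s^2)/(6*p^2 + 5*p*s + s^2)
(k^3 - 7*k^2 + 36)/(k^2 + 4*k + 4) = (k^2 - 9*k + 18)/(k + 2)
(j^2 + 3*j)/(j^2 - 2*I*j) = (j + 3)/(j - 2*I)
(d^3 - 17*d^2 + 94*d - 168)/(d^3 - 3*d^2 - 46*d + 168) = (d - 7)/(d + 7)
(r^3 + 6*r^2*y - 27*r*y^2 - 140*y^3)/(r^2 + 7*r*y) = r - y - 20*y^2/r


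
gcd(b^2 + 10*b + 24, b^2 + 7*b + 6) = b + 6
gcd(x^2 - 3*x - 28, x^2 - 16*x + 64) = 1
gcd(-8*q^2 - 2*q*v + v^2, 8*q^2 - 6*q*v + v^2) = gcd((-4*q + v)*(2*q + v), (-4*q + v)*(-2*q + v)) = 4*q - v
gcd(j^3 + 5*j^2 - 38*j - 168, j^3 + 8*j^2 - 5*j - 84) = j^2 + 11*j + 28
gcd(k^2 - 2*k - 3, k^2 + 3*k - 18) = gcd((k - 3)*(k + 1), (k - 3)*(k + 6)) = k - 3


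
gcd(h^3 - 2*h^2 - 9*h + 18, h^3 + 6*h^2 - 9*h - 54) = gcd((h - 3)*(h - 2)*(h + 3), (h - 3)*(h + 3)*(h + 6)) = h^2 - 9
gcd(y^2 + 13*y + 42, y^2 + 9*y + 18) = y + 6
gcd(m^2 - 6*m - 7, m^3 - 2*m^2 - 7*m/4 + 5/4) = m + 1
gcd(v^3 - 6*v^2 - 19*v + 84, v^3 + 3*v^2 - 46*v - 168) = v^2 - 3*v - 28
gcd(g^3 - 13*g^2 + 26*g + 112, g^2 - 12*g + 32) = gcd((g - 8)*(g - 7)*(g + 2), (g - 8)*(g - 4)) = g - 8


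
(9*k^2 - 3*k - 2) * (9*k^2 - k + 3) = 81*k^4 - 36*k^3 + 12*k^2 - 7*k - 6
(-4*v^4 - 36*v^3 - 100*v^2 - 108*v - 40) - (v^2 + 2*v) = -4*v^4 - 36*v^3 - 101*v^2 - 110*v - 40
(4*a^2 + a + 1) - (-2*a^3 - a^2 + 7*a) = 2*a^3 + 5*a^2 - 6*a + 1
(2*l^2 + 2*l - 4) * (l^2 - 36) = 2*l^4 + 2*l^3 - 76*l^2 - 72*l + 144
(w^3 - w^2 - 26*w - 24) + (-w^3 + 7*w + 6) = -w^2 - 19*w - 18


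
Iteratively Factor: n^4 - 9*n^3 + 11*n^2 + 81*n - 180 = (n - 4)*(n^3 - 5*n^2 - 9*n + 45) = (n - 4)*(n - 3)*(n^2 - 2*n - 15) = (n - 5)*(n - 4)*(n - 3)*(n + 3)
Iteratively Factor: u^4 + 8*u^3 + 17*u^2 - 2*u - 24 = (u - 1)*(u^3 + 9*u^2 + 26*u + 24) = (u - 1)*(u + 4)*(u^2 + 5*u + 6) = (u - 1)*(u + 3)*(u + 4)*(u + 2)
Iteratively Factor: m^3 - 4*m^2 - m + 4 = (m - 1)*(m^2 - 3*m - 4) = (m - 4)*(m - 1)*(m + 1)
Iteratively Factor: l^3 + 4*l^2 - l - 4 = (l + 1)*(l^2 + 3*l - 4) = (l - 1)*(l + 1)*(l + 4)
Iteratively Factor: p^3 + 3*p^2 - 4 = (p + 2)*(p^2 + p - 2) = (p + 2)^2*(p - 1)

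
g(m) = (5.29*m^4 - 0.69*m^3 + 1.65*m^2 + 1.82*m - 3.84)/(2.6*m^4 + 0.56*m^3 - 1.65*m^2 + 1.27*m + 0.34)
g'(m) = (-10.4*m^3 - 1.68*m^2 + 3.3*m - 1.27)*(5.29*m^4 - 0.69*m^3 + 1.65*m^2 + 1.82*m - 3.84)/(2.6*m^4 + 0.56*m^3 - 1.65*m^2 + 1.27*m + 0.34)^2 + (21.16*m^3 - 2.07*m^2 + 3.3*m + 1.82)/(2.6*m^4 + 0.56*m^3 - 1.65*m^2 + 1.27*m + 0.34) = (4.7564*m^6 - 26.037*m^5 + 6.1734*m^4 + 43.3394*m^3 + 10.8459*m^2 - 11.55*m + 5.4956)/(6.76*m^8 + 2.912*m^7 - 8.2664*m^6 + 4.756*m^5 + 5.9129*m^4 - 3.8102*m^3 + 0.4909*m^2 + 0.8636*m + 0.1156)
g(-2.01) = 3.14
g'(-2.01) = 1.18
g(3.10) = 1.98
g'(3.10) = -0.02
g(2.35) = 2.00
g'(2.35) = -0.04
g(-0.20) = -209.55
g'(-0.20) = 20426.51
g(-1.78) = 3.49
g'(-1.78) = 1.98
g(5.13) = 1.97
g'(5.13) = 0.00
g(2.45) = 2.00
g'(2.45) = -0.04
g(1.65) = 2.02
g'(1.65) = 0.09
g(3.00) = 1.98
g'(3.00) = -0.02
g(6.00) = 1.97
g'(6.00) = 0.00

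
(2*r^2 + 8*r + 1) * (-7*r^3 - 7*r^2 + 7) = -14*r^5 - 70*r^4 - 63*r^3 + 7*r^2 + 56*r + 7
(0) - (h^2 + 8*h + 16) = -h^2 - 8*h - 16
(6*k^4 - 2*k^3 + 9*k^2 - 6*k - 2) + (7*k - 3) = 6*k^4 - 2*k^3 + 9*k^2 + k - 5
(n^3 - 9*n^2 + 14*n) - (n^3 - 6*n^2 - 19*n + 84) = -3*n^2 + 33*n - 84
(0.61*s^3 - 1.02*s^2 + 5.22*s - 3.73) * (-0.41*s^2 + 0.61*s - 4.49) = -0.2501*s^5 + 0.7903*s^4 - 5.5013*s^3 + 9.2933*s^2 - 25.7131*s + 16.7477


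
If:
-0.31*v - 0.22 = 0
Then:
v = -0.71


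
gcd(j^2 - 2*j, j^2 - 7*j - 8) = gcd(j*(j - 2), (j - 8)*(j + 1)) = 1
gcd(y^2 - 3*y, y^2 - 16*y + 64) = 1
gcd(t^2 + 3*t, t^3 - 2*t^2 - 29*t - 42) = t + 3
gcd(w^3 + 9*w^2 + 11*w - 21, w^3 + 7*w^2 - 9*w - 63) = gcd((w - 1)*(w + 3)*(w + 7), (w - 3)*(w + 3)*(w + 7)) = w^2 + 10*w + 21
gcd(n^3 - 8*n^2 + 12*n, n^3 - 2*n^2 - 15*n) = n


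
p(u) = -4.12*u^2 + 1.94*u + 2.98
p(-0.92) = -2.29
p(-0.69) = -0.32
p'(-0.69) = 7.63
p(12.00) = -567.02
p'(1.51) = -10.50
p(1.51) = -3.48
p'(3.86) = -29.87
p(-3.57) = -56.45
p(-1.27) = -6.13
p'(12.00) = -96.94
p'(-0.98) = 10.02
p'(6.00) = -47.50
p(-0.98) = -2.88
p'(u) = 1.94 - 8.24*u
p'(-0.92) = 9.52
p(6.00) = -133.70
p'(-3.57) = 31.36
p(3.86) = -50.92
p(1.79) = -6.75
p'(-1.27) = 12.40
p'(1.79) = -12.81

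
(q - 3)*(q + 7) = q^2 + 4*q - 21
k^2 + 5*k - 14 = (k - 2)*(k + 7)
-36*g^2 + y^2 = (-6*g + y)*(6*g + y)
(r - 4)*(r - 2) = r^2 - 6*r + 8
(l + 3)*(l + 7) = l^2 + 10*l + 21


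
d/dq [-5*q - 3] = -5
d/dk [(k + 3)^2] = 2*k + 6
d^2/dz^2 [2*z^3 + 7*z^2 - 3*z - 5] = 12*z + 14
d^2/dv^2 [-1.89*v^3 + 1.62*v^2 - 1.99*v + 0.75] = 3.24 - 11.34*v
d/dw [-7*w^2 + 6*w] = 6 - 14*w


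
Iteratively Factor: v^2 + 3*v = (v + 3)*(v)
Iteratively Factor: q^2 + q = (q)*(q + 1)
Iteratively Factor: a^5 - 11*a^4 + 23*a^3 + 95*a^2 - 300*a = (a - 4)*(a^4 - 7*a^3 - 5*a^2 + 75*a) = (a - 4)*(a + 3)*(a^3 - 10*a^2 + 25*a) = a*(a - 4)*(a + 3)*(a^2 - 10*a + 25) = a*(a - 5)*(a - 4)*(a + 3)*(a - 5)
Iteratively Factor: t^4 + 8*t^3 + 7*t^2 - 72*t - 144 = (t + 3)*(t^3 + 5*t^2 - 8*t - 48) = (t - 3)*(t + 3)*(t^2 + 8*t + 16) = (t - 3)*(t + 3)*(t + 4)*(t + 4)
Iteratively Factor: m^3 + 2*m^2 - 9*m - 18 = (m - 3)*(m^2 + 5*m + 6) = (m - 3)*(m + 3)*(m + 2)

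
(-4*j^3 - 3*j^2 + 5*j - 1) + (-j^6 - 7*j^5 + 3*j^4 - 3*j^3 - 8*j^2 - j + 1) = -j^6 - 7*j^5 + 3*j^4 - 7*j^3 - 11*j^2 + 4*j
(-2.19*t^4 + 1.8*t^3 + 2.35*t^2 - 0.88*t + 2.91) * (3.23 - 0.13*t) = 0.2847*t^5 - 7.3077*t^4 + 5.5085*t^3 + 7.7049*t^2 - 3.2207*t + 9.3993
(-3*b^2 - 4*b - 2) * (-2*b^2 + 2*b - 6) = 6*b^4 + 2*b^3 + 14*b^2 + 20*b + 12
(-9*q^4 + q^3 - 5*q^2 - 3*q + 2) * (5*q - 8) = -45*q^5 + 77*q^4 - 33*q^3 + 25*q^2 + 34*q - 16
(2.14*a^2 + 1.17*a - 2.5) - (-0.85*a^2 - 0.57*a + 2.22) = 2.99*a^2 + 1.74*a - 4.72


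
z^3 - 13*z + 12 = (z - 3)*(z - 1)*(z + 4)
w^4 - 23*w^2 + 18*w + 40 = (w - 4)*(w - 2)*(w + 1)*(w + 5)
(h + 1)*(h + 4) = h^2 + 5*h + 4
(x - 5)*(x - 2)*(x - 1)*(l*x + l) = l*x^4 - 7*l*x^3 + 9*l*x^2 + 7*l*x - 10*l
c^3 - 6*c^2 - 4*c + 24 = (c - 6)*(c - 2)*(c + 2)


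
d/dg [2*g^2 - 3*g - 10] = 4*g - 3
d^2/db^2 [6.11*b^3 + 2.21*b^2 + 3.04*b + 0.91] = 36.66*b + 4.42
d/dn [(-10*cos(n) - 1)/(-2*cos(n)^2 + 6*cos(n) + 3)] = 4*(5*cos(n)^2 + cos(n) + 6)*sin(n)/(6*cos(n) - cos(2*n) + 2)^2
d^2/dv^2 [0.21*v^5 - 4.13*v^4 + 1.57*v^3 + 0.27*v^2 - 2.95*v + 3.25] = 4.2*v^3 - 49.56*v^2 + 9.42*v + 0.54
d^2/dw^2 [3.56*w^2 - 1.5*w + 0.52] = 7.12000000000000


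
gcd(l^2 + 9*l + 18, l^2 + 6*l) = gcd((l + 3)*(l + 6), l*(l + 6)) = l + 6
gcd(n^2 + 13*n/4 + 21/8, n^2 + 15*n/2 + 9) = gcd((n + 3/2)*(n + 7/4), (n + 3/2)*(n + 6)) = n + 3/2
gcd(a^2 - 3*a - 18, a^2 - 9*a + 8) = 1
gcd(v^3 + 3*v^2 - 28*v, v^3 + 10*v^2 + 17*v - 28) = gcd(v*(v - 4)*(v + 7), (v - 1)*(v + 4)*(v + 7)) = v + 7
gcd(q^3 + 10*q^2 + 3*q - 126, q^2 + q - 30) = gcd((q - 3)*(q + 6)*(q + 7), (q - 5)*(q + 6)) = q + 6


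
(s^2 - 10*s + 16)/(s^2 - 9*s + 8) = (s - 2)/(s - 1)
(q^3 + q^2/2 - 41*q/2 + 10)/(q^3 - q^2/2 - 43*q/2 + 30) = (2*q - 1)/(2*q - 3)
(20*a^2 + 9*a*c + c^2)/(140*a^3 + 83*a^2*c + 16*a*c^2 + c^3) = 1/(7*a + c)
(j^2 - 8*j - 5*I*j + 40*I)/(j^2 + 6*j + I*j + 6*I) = (j^2 - j*(8 + 5*I) + 40*I)/(j^2 + j*(6 + I) + 6*I)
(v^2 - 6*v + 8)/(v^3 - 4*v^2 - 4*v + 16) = 1/(v + 2)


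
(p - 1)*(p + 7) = p^2 + 6*p - 7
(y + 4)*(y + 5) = y^2 + 9*y + 20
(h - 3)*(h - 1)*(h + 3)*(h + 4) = h^4 + 3*h^3 - 13*h^2 - 27*h + 36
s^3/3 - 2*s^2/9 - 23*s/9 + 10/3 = (s/3 + 1)*(s - 2)*(s - 5/3)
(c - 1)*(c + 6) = c^2 + 5*c - 6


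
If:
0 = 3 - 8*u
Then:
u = 3/8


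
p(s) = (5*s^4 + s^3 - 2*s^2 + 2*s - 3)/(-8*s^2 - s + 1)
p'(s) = (16*s + 1)*(5*s^4 + s^3 - 2*s^2 + 2*s - 3)/(-8*s^2 - s + 1)^2 + (20*s^3 + 3*s^2 - 4*s + 2)/(-8*s^2 - s + 1) = (-80*s^5 - 23*s^4 + 18*s^3 + 21*s^2 - 52*s - 1)/(64*s^4 + 16*s^3 - 15*s^2 - 2*s + 1)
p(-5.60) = -19.10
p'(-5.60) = 6.97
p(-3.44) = -6.94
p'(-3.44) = 4.30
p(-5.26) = -16.80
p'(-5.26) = 6.54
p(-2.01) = -1.99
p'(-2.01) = 2.67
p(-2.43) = -3.20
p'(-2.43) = 3.11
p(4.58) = -13.19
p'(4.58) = -5.77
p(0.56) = 0.89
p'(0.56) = -6.32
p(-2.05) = -2.10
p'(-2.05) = 2.71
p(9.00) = -50.89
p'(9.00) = -11.29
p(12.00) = -90.40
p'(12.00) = -15.05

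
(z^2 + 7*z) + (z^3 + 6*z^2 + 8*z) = z^3 + 7*z^2 + 15*z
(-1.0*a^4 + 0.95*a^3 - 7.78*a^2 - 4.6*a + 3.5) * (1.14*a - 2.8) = -1.14*a^5 + 3.883*a^4 - 11.5292*a^3 + 16.54*a^2 + 16.87*a - 9.8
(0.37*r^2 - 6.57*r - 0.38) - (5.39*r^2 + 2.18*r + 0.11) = -5.02*r^2 - 8.75*r - 0.49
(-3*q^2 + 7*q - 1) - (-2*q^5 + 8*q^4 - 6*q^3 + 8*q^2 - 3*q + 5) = 2*q^5 - 8*q^4 + 6*q^3 - 11*q^2 + 10*q - 6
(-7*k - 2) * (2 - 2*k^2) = 14*k^3 + 4*k^2 - 14*k - 4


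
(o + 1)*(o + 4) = o^2 + 5*o + 4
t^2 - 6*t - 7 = (t - 7)*(t + 1)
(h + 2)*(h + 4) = h^2 + 6*h + 8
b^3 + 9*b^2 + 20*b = b*(b + 4)*(b + 5)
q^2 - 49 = (q - 7)*(q + 7)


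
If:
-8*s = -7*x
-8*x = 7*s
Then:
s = 0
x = 0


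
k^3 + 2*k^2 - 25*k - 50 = (k - 5)*(k + 2)*(k + 5)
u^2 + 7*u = u*(u + 7)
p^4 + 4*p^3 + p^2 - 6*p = p*(p - 1)*(p + 2)*(p + 3)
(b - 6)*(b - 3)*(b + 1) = b^3 - 8*b^2 + 9*b + 18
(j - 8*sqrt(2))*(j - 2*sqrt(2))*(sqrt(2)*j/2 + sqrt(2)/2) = sqrt(2)*j^3/2 - 10*j^2 + sqrt(2)*j^2/2 - 10*j + 16*sqrt(2)*j + 16*sqrt(2)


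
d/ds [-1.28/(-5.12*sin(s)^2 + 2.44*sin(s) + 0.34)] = (3.1232 - 13.1072*sin(s))*cos(s)/(-5.12*sin(s)^2 + 2.44*sin(s) + 0.34)^2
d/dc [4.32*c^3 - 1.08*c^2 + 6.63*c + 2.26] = 12.96*c^2 - 2.16*c + 6.63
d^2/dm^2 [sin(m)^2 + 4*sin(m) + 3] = -4*sin(m) + 2*cos(2*m)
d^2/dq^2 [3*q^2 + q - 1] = 6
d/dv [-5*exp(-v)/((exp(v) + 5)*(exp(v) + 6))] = 5*(3*exp(2*v) + 22*exp(v) + 30)*exp(-v)/(exp(4*v) + 22*exp(3*v) + 181*exp(2*v) + 660*exp(v) + 900)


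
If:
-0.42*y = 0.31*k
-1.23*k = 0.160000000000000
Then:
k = -0.13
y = 0.10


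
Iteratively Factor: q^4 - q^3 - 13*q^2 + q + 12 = (q - 1)*(q^3 - 13*q - 12) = (q - 4)*(q - 1)*(q^2 + 4*q + 3) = (q - 4)*(q - 1)*(q + 3)*(q + 1)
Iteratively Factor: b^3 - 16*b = (b)*(b^2 - 16) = b*(b - 4)*(b + 4)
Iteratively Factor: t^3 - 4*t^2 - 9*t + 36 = (t + 3)*(t^2 - 7*t + 12) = (t - 3)*(t + 3)*(t - 4)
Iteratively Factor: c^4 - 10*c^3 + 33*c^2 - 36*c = (c)*(c^3 - 10*c^2 + 33*c - 36) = c*(c - 4)*(c^2 - 6*c + 9) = c*(c - 4)*(c - 3)*(c - 3)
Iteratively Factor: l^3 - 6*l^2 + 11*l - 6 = (l - 3)*(l^2 - 3*l + 2) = (l - 3)*(l - 2)*(l - 1)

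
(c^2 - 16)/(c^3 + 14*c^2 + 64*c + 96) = (c - 4)/(c^2 + 10*c + 24)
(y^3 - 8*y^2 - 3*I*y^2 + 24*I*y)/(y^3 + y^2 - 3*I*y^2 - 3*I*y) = (y - 8)/(y + 1)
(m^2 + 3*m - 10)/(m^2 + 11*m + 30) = (m - 2)/(m + 6)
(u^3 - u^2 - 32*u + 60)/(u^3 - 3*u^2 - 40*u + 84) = (u - 5)/(u - 7)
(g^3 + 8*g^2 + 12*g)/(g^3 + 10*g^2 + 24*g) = (g + 2)/(g + 4)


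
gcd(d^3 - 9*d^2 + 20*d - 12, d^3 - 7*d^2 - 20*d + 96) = 1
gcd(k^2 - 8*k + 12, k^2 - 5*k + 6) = k - 2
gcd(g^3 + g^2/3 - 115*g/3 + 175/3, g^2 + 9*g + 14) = g + 7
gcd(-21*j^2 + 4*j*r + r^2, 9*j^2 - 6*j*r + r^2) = -3*j + r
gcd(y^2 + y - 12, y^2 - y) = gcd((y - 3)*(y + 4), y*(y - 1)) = 1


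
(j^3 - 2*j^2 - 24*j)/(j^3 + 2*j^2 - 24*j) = (j^2 - 2*j - 24)/(j^2 + 2*j - 24)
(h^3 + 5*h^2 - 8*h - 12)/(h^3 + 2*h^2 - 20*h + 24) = (h + 1)/(h - 2)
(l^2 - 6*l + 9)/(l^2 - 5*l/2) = 2*(l^2 - 6*l + 9)/(l*(2*l - 5))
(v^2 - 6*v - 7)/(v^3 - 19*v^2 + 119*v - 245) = (v + 1)/(v^2 - 12*v + 35)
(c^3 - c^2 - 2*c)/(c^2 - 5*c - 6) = c*(c - 2)/(c - 6)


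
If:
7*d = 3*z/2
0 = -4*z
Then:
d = 0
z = 0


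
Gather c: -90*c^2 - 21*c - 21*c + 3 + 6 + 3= -90*c^2 - 42*c + 12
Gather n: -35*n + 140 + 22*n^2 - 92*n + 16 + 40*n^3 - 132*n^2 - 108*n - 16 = 40*n^3 - 110*n^2 - 235*n + 140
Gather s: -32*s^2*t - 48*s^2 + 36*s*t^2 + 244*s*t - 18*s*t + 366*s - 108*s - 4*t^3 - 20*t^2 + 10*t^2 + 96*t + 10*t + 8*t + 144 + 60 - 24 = s^2*(-32*t - 48) + s*(36*t^2 + 226*t + 258) - 4*t^3 - 10*t^2 + 114*t + 180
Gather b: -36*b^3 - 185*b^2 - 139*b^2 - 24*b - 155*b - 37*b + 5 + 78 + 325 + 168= -36*b^3 - 324*b^2 - 216*b + 576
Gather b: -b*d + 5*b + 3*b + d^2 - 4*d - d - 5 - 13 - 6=b*(8 - d) + d^2 - 5*d - 24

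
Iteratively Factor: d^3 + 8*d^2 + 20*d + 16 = (d + 4)*(d^2 + 4*d + 4) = (d + 2)*(d + 4)*(d + 2)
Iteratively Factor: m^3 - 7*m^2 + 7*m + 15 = (m + 1)*(m^2 - 8*m + 15) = (m - 3)*(m + 1)*(m - 5)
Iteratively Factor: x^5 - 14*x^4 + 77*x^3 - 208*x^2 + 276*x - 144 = (x - 3)*(x^4 - 11*x^3 + 44*x^2 - 76*x + 48) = (x - 3)^2*(x^3 - 8*x^2 + 20*x - 16) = (x - 3)^2*(x - 2)*(x^2 - 6*x + 8) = (x - 3)^2*(x - 2)^2*(x - 4)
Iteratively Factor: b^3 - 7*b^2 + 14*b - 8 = (b - 4)*(b^2 - 3*b + 2) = (b - 4)*(b - 1)*(b - 2)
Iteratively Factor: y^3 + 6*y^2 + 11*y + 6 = (y + 3)*(y^2 + 3*y + 2) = (y + 2)*(y + 3)*(y + 1)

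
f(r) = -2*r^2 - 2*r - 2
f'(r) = -4*r - 2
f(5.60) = -75.92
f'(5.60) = -24.40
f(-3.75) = -22.62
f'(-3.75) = 13.00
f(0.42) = -3.19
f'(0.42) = -3.68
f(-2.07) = -6.43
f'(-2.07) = 6.28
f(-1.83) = -5.04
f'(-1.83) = 5.32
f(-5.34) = -48.35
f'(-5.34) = 19.36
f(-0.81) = -1.69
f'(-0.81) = 1.24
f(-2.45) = -9.10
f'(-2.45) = 7.80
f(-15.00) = -422.00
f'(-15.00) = 58.00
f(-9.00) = -146.00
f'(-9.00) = 34.00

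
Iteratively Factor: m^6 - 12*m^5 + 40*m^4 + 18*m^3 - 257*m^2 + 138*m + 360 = (m - 5)*(m^5 - 7*m^4 + 5*m^3 + 43*m^2 - 42*m - 72) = (m - 5)*(m - 4)*(m^4 - 3*m^3 - 7*m^2 + 15*m + 18) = (m - 5)*(m - 4)*(m + 2)*(m^3 - 5*m^2 + 3*m + 9) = (m - 5)*(m - 4)*(m - 3)*(m + 2)*(m^2 - 2*m - 3) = (m - 5)*(m - 4)*(m - 3)^2*(m + 2)*(m + 1)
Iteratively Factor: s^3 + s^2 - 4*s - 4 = (s + 2)*(s^2 - s - 2) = (s - 2)*(s + 2)*(s + 1)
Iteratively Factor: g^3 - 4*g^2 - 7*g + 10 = (g - 5)*(g^2 + g - 2) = (g - 5)*(g + 2)*(g - 1)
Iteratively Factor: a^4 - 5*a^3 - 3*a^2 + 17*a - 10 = (a - 1)*(a^3 - 4*a^2 - 7*a + 10) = (a - 5)*(a - 1)*(a^2 + a - 2) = (a - 5)*(a - 1)^2*(a + 2)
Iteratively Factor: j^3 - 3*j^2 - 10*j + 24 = (j - 4)*(j^2 + j - 6) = (j - 4)*(j + 3)*(j - 2)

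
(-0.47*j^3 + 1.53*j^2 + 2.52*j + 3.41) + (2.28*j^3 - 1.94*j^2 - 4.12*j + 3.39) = 1.81*j^3 - 0.41*j^2 - 1.6*j + 6.8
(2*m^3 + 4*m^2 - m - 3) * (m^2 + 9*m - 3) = 2*m^5 + 22*m^4 + 29*m^3 - 24*m^2 - 24*m + 9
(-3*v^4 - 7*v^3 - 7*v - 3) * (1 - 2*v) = 6*v^5 + 11*v^4 - 7*v^3 + 14*v^2 - v - 3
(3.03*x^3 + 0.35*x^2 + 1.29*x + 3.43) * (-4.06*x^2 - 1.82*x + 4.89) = -12.3018*x^5 - 6.9356*x^4 + 8.9423*x^3 - 14.5621*x^2 + 0.0654999999999992*x + 16.7727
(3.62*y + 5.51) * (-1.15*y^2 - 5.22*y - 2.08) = -4.163*y^3 - 25.2329*y^2 - 36.2918*y - 11.4608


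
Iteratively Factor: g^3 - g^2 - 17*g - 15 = (g - 5)*(g^2 + 4*g + 3) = (g - 5)*(g + 3)*(g + 1)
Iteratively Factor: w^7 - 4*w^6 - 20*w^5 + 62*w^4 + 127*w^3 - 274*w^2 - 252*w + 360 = (w - 5)*(w^6 + w^5 - 15*w^4 - 13*w^3 + 62*w^2 + 36*w - 72) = (w - 5)*(w + 2)*(w^5 - w^4 - 13*w^3 + 13*w^2 + 36*w - 36) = (w - 5)*(w - 1)*(w + 2)*(w^4 - 13*w^2 + 36) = (w - 5)*(w - 2)*(w - 1)*(w + 2)*(w^3 + 2*w^2 - 9*w - 18) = (w - 5)*(w - 3)*(w - 2)*(w - 1)*(w + 2)*(w^2 + 5*w + 6) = (w - 5)*(w - 3)*(w - 2)*(w - 1)*(w + 2)^2*(w + 3)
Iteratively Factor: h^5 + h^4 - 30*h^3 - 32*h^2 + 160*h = (h - 2)*(h^4 + 3*h^3 - 24*h^2 - 80*h) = (h - 2)*(h + 4)*(h^3 - h^2 - 20*h) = (h - 5)*(h - 2)*(h + 4)*(h^2 + 4*h) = h*(h - 5)*(h - 2)*(h + 4)*(h + 4)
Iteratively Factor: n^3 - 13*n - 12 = (n - 4)*(n^2 + 4*n + 3) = (n - 4)*(n + 3)*(n + 1)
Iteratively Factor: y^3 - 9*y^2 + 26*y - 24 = (y - 2)*(y^2 - 7*y + 12) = (y - 4)*(y - 2)*(y - 3)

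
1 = 1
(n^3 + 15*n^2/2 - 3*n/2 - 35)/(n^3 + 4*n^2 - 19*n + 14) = (n + 5/2)/(n - 1)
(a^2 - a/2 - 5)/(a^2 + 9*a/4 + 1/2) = 2*(2*a - 5)/(4*a + 1)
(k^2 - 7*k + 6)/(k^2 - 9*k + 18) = (k - 1)/(k - 3)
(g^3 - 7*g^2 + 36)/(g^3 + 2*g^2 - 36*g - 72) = (g - 3)/(g + 6)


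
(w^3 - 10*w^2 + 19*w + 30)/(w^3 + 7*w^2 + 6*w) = (w^2 - 11*w + 30)/(w*(w + 6))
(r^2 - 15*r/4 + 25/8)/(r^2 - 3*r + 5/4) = (4*r - 5)/(2*(2*r - 1))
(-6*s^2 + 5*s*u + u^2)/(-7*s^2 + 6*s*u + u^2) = (6*s + u)/(7*s + u)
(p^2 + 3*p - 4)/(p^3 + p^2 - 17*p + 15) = (p + 4)/(p^2 + 2*p - 15)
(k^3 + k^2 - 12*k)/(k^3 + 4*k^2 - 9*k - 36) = k/(k + 3)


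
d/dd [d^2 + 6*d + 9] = 2*d + 6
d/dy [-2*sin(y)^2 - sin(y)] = -(4*sin(y) + 1)*cos(y)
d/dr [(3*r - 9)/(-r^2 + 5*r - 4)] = 3*(r^2 - 6*r + 11)/(r^4 - 10*r^3 + 33*r^2 - 40*r + 16)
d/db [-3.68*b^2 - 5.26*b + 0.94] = -7.36*b - 5.26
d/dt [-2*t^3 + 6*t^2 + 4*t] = -6*t^2 + 12*t + 4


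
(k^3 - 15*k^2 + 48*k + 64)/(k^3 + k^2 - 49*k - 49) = (k^2 - 16*k + 64)/(k^2 - 49)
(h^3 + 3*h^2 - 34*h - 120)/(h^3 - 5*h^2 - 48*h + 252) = (h^2 + 9*h + 20)/(h^2 + h - 42)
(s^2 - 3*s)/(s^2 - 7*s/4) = 4*(s - 3)/(4*s - 7)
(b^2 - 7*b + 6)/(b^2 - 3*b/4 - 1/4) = 4*(b - 6)/(4*b + 1)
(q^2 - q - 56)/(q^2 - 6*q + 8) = (q^2 - q - 56)/(q^2 - 6*q + 8)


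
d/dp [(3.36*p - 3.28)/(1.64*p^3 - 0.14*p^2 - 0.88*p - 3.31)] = (-11.0208*p^3 + 16.608*p^2 - 0.9184*p - 14.008)/(2.6896*p^6 - 0.4592*p^5 - 2.8668*p^4 - 10.6104*p^3 + 1.7012*p^2 + 5.8256*p + 10.9561)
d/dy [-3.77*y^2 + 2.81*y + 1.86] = 2.81 - 7.54*y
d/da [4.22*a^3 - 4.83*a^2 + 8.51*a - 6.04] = 12.66*a^2 - 9.66*a + 8.51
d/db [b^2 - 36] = 2*b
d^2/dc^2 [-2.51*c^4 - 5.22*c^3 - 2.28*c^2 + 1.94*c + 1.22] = -30.12*c^2 - 31.32*c - 4.56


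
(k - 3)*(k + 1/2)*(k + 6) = k^3 + 7*k^2/2 - 33*k/2 - 9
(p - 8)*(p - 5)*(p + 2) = p^3 - 11*p^2 + 14*p + 80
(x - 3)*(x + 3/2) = x^2 - 3*x/2 - 9/2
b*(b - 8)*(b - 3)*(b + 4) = b^4 - 7*b^3 - 20*b^2 + 96*b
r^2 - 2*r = r*(r - 2)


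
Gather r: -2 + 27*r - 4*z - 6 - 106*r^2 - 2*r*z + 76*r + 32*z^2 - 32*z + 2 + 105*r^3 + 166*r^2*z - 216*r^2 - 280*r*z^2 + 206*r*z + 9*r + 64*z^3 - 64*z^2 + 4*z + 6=105*r^3 + r^2*(166*z - 322) + r*(-280*z^2 + 204*z + 112) + 64*z^3 - 32*z^2 - 32*z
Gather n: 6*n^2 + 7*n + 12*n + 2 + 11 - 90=6*n^2 + 19*n - 77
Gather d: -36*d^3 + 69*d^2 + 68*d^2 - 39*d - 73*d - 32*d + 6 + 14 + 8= -36*d^3 + 137*d^2 - 144*d + 28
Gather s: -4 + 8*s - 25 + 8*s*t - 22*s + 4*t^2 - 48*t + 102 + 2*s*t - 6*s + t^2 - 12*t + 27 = s*(10*t - 20) + 5*t^2 - 60*t + 100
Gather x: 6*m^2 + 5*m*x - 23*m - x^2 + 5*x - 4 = 6*m^2 - 23*m - x^2 + x*(5*m + 5) - 4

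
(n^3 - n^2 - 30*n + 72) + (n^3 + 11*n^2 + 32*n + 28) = 2*n^3 + 10*n^2 + 2*n + 100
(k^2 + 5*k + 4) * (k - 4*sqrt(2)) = k^3 - 4*sqrt(2)*k^2 + 5*k^2 - 20*sqrt(2)*k + 4*k - 16*sqrt(2)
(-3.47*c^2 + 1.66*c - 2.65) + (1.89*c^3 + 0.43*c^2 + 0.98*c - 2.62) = 1.89*c^3 - 3.04*c^2 + 2.64*c - 5.27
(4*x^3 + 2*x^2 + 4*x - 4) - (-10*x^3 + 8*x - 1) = 14*x^3 + 2*x^2 - 4*x - 3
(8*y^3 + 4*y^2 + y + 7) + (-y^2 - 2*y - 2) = 8*y^3 + 3*y^2 - y + 5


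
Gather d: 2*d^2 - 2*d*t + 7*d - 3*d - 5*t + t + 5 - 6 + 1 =2*d^2 + d*(4 - 2*t) - 4*t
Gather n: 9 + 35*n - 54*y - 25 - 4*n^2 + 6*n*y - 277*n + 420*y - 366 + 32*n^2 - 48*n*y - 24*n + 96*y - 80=28*n^2 + n*(-42*y - 266) + 462*y - 462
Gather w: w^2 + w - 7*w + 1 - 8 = w^2 - 6*w - 7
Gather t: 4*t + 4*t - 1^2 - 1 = 8*t - 2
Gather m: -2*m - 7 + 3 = -2*m - 4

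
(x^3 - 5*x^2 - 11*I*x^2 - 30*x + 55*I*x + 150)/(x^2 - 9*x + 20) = (x^2 - 11*I*x - 30)/(x - 4)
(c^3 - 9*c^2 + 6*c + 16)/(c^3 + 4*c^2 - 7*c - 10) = (c - 8)/(c + 5)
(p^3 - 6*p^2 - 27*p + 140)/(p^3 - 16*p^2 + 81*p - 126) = (p^2 + p - 20)/(p^2 - 9*p + 18)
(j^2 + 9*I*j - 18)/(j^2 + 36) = (j + 3*I)/(j - 6*I)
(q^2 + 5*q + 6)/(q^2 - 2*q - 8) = (q + 3)/(q - 4)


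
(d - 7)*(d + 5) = d^2 - 2*d - 35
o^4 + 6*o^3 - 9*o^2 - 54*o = o*(o - 3)*(o + 3)*(o + 6)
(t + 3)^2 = t^2 + 6*t + 9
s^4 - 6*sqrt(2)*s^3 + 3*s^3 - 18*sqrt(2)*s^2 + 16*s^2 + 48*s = s*(s + 3)*(s - 4*sqrt(2))*(s - 2*sqrt(2))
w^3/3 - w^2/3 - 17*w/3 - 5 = (w/3 + 1)*(w - 5)*(w + 1)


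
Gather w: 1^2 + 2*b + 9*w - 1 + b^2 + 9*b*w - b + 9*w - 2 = b^2 + b + w*(9*b + 18) - 2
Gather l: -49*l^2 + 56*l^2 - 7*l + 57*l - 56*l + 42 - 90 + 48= 7*l^2 - 6*l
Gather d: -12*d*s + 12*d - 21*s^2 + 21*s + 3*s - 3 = d*(12 - 12*s) - 21*s^2 + 24*s - 3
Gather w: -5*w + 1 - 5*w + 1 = 2 - 10*w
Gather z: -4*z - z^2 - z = -z^2 - 5*z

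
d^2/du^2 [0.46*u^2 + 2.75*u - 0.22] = 0.920000000000000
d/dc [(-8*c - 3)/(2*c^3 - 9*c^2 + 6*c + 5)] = 2*(16*c^3 - 27*c^2 - 27*c - 11)/(4*c^6 - 36*c^5 + 105*c^4 - 88*c^3 - 54*c^2 + 60*c + 25)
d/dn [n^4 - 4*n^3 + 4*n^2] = 4*n*(n^2 - 3*n + 2)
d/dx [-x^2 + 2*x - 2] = 2 - 2*x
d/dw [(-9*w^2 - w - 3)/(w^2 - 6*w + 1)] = (55*w^2 - 12*w - 19)/(w^4 - 12*w^3 + 38*w^2 - 12*w + 1)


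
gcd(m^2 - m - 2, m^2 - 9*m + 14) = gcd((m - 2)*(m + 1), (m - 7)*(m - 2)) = m - 2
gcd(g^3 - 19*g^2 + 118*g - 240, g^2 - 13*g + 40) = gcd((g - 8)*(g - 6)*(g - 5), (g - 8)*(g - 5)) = g^2 - 13*g + 40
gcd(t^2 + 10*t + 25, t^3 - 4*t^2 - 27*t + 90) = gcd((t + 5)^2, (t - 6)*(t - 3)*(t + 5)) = t + 5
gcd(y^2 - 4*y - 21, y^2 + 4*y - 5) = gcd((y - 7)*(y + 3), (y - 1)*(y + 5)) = 1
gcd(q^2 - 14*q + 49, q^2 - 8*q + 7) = q - 7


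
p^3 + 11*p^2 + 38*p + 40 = (p + 2)*(p + 4)*(p + 5)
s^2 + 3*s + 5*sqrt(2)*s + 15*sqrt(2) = (s + 3)*(s + 5*sqrt(2))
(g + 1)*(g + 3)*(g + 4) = g^3 + 8*g^2 + 19*g + 12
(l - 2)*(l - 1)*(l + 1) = l^3 - 2*l^2 - l + 2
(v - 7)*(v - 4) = v^2 - 11*v + 28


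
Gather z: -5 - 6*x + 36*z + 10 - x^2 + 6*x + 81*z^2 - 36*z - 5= -x^2 + 81*z^2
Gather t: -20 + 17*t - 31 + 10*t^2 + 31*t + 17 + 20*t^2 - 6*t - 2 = 30*t^2 + 42*t - 36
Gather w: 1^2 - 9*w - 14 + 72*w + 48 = 63*w + 35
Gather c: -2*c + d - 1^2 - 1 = -2*c + d - 2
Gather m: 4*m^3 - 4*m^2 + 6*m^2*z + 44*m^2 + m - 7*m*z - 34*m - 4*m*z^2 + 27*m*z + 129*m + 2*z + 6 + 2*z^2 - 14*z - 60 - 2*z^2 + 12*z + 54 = 4*m^3 + m^2*(6*z + 40) + m*(-4*z^2 + 20*z + 96)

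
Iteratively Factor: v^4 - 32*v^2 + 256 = (v - 4)*(v^3 + 4*v^2 - 16*v - 64) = (v - 4)*(v + 4)*(v^2 - 16) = (v - 4)^2*(v + 4)*(v + 4)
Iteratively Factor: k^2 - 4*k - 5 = (k - 5)*(k + 1)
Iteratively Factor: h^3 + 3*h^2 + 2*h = (h)*(h^2 + 3*h + 2) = h*(h + 2)*(h + 1)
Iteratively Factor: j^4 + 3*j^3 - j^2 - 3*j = (j)*(j^3 + 3*j^2 - j - 3) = j*(j + 1)*(j^2 + 2*j - 3) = j*(j + 1)*(j + 3)*(j - 1)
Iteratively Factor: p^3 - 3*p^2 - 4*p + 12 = (p - 2)*(p^2 - p - 6) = (p - 3)*(p - 2)*(p + 2)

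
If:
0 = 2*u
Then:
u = 0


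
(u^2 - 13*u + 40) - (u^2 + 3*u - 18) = 58 - 16*u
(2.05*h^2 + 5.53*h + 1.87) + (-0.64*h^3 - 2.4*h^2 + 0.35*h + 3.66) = -0.64*h^3 - 0.35*h^2 + 5.88*h + 5.53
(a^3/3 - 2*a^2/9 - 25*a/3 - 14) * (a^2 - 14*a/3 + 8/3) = a^5/3 - 16*a^4/9 - 173*a^3/27 + 656*a^2/27 + 388*a/9 - 112/3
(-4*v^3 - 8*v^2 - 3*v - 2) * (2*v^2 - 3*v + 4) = -8*v^5 - 4*v^4 + 2*v^3 - 27*v^2 - 6*v - 8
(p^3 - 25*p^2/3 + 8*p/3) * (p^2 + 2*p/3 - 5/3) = p^5 - 23*p^4/3 - 41*p^3/9 + 47*p^2/3 - 40*p/9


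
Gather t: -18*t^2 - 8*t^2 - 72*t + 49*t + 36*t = -26*t^2 + 13*t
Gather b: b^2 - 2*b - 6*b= b^2 - 8*b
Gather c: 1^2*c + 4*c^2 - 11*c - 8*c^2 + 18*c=-4*c^2 + 8*c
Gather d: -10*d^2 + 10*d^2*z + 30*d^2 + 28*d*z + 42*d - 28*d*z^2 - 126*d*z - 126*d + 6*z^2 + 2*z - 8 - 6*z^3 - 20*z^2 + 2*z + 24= d^2*(10*z + 20) + d*(-28*z^2 - 98*z - 84) - 6*z^3 - 14*z^2 + 4*z + 16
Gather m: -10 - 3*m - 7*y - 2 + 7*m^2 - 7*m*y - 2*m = 7*m^2 + m*(-7*y - 5) - 7*y - 12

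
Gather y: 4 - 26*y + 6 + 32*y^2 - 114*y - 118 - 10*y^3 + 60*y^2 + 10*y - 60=-10*y^3 + 92*y^2 - 130*y - 168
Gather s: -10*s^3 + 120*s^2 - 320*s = -10*s^3 + 120*s^2 - 320*s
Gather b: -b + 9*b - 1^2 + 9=8*b + 8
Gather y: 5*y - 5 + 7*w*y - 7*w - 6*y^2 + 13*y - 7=-7*w - 6*y^2 + y*(7*w + 18) - 12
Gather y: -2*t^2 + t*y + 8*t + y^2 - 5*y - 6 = -2*t^2 + 8*t + y^2 + y*(t - 5) - 6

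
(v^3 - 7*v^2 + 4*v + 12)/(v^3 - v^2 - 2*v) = (v - 6)/v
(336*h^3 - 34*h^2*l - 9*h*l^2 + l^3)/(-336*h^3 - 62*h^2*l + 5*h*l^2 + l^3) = (-7*h + l)/(7*h + l)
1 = 1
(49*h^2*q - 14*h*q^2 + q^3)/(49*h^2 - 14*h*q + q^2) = q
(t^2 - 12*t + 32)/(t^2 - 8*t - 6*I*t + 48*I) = (t - 4)/(t - 6*I)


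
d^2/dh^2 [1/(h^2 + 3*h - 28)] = 2*(-h^2 - 3*h + (2*h + 3)^2 + 28)/(h^2 + 3*h - 28)^3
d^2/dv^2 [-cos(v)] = cos(v)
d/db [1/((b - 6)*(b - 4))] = 2*(5 - b)/(b^4 - 20*b^3 + 148*b^2 - 480*b + 576)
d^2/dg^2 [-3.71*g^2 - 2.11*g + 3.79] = -7.42000000000000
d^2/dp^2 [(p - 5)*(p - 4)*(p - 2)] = 6*p - 22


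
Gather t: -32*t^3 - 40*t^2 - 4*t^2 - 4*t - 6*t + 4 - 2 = -32*t^3 - 44*t^2 - 10*t + 2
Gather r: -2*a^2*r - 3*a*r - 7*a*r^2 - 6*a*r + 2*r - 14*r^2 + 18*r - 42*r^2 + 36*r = r^2*(-7*a - 56) + r*(-2*a^2 - 9*a + 56)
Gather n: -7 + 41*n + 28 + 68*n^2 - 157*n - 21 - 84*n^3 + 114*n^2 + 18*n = -84*n^3 + 182*n^2 - 98*n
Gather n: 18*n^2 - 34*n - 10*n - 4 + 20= 18*n^2 - 44*n + 16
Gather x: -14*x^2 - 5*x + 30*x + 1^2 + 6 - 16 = -14*x^2 + 25*x - 9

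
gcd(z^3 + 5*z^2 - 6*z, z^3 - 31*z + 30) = z^2 + 5*z - 6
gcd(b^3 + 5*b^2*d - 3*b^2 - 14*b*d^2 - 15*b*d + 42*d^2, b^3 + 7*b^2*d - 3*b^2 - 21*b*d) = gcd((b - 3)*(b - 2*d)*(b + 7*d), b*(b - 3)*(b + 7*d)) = b^2 + 7*b*d - 3*b - 21*d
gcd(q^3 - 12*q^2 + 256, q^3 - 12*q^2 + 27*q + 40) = q - 8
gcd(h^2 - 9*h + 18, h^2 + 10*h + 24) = 1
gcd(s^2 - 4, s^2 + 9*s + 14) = s + 2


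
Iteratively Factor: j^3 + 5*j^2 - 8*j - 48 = (j + 4)*(j^2 + j - 12) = (j + 4)^2*(j - 3)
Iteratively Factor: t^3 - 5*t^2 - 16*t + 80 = (t + 4)*(t^2 - 9*t + 20) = (t - 4)*(t + 4)*(t - 5)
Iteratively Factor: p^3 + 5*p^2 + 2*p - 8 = (p - 1)*(p^2 + 6*p + 8) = (p - 1)*(p + 2)*(p + 4)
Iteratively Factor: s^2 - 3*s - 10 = (s + 2)*(s - 5)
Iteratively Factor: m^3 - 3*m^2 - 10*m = (m)*(m^2 - 3*m - 10) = m*(m - 5)*(m + 2)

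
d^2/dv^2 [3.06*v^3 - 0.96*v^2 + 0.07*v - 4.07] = 18.36*v - 1.92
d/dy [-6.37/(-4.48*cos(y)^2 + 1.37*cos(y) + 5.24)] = (57.0752*cos(y) - 8.7269)*sin(y)/(-4.48*cos(y)^2 + 1.37*cos(y) + 5.24)^2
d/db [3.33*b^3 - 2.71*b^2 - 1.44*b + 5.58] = 9.99*b^2 - 5.42*b - 1.44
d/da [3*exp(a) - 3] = 3*exp(a)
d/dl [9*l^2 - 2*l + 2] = 18*l - 2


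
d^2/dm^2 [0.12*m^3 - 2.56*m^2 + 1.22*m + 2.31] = 0.72*m - 5.12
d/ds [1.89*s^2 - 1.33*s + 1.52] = 3.78*s - 1.33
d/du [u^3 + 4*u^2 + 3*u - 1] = 3*u^2 + 8*u + 3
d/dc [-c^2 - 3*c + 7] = -2*c - 3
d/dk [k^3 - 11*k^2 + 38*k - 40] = 3*k^2 - 22*k + 38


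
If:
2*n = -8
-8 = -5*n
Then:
No Solution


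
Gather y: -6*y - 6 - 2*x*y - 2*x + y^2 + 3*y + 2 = -2*x + y^2 + y*(-2*x - 3) - 4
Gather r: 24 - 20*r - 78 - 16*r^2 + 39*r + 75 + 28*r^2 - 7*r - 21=12*r^2 + 12*r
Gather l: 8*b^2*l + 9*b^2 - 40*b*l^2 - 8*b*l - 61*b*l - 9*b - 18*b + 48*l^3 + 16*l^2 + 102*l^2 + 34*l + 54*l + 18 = 9*b^2 - 27*b + 48*l^3 + l^2*(118 - 40*b) + l*(8*b^2 - 69*b + 88) + 18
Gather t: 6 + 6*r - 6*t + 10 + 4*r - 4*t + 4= 10*r - 10*t + 20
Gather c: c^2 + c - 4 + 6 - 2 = c^2 + c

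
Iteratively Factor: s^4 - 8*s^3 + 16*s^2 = (s)*(s^3 - 8*s^2 + 16*s) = s*(s - 4)*(s^2 - 4*s) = s*(s - 4)^2*(s)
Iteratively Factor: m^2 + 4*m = (m + 4)*(m)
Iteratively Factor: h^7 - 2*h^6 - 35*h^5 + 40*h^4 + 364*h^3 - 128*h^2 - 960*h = (h + 3)*(h^6 - 5*h^5 - 20*h^4 + 100*h^3 + 64*h^2 - 320*h) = (h + 2)*(h + 3)*(h^5 - 7*h^4 - 6*h^3 + 112*h^2 - 160*h) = (h + 2)*(h + 3)*(h + 4)*(h^4 - 11*h^3 + 38*h^2 - 40*h) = (h - 4)*(h + 2)*(h + 3)*(h + 4)*(h^3 - 7*h^2 + 10*h) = (h - 5)*(h - 4)*(h + 2)*(h + 3)*(h + 4)*(h^2 - 2*h) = h*(h - 5)*(h - 4)*(h + 2)*(h + 3)*(h + 4)*(h - 2)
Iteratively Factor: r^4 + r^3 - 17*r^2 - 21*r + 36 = (r + 3)*(r^3 - 2*r^2 - 11*r + 12) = (r + 3)^2*(r^2 - 5*r + 4) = (r - 4)*(r + 3)^2*(r - 1)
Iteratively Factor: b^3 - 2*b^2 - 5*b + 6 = (b - 3)*(b^2 + b - 2) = (b - 3)*(b - 1)*(b + 2)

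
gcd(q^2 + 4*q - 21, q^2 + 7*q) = q + 7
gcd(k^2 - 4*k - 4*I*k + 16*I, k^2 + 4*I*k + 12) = 1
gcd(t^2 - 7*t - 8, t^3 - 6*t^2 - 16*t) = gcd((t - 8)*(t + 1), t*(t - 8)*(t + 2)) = t - 8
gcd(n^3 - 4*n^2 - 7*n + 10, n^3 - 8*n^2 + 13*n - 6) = n - 1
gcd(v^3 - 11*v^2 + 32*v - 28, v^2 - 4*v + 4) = v^2 - 4*v + 4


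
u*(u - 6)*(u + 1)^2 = u^4 - 4*u^3 - 11*u^2 - 6*u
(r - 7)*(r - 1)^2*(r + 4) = r^4 - 5*r^3 - 21*r^2 + 53*r - 28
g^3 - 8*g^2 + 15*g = g*(g - 5)*(g - 3)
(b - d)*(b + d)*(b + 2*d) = b^3 + 2*b^2*d - b*d^2 - 2*d^3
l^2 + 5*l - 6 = (l - 1)*(l + 6)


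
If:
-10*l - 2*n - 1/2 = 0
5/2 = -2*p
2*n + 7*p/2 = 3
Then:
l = -63/80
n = 59/16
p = -5/4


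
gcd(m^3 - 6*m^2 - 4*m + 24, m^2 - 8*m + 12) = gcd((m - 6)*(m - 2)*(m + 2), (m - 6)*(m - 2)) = m^2 - 8*m + 12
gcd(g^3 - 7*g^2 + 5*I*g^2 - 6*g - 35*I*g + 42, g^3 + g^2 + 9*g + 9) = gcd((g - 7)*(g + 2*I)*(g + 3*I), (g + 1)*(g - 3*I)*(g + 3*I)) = g + 3*I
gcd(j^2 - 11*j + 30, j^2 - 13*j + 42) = j - 6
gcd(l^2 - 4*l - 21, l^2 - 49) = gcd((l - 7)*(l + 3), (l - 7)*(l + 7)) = l - 7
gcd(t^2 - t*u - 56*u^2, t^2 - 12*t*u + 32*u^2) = t - 8*u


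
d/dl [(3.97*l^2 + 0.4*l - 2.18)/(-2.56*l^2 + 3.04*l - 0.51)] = (13.0928*l^2 - 15.211*l + 6.4232)/(6.5536*l^4 - 15.5648*l^3 + 11.8528*l^2 - 3.1008*l + 0.2601)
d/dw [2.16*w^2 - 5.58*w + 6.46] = 4.32*w - 5.58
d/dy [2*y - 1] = 2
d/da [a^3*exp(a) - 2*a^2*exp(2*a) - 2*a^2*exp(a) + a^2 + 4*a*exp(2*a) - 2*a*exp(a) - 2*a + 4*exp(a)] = a^3*exp(a) - 4*a^2*exp(2*a) + a^2*exp(a) + 4*a*exp(2*a) - 6*a*exp(a) + 2*a + 4*exp(2*a) + 2*exp(a) - 2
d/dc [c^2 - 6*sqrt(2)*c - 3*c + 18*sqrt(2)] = 2*c - 6*sqrt(2) - 3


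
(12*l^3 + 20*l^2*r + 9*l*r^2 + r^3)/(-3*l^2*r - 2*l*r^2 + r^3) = (12*l^2 + 8*l*r + r^2)/(r*(-3*l + r))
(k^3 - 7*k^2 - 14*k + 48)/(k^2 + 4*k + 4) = (k^3 - 7*k^2 - 14*k + 48)/(k^2 + 4*k + 4)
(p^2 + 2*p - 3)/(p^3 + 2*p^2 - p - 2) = (p + 3)/(p^2 + 3*p + 2)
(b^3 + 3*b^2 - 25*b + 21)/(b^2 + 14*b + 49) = (b^2 - 4*b + 3)/(b + 7)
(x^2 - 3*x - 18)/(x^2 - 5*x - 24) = (x - 6)/(x - 8)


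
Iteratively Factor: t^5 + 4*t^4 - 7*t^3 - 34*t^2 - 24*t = (t - 3)*(t^4 + 7*t^3 + 14*t^2 + 8*t) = (t - 3)*(t + 2)*(t^3 + 5*t^2 + 4*t) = (t - 3)*(t + 2)*(t + 4)*(t^2 + t) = t*(t - 3)*(t + 2)*(t + 4)*(t + 1)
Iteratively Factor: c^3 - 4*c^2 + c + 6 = (c + 1)*(c^2 - 5*c + 6) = (c - 3)*(c + 1)*(c - 2)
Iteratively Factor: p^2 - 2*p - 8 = (p + 2)*(p - 4)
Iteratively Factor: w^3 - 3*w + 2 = (w + 2)*(w^2 - 2*w + 1) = (w - 1)*(w + 2)*(w - 1)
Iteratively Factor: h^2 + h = (h + 1)*(h)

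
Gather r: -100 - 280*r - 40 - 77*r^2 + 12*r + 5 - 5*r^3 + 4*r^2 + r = -5*r^3 - 73*r^2 - 267*r - 135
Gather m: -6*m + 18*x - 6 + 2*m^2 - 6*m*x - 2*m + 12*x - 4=2*m^2 + m*(-6*x - 8) + 30*x - 10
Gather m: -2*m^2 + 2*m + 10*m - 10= -2*m^2 + 12*m - 10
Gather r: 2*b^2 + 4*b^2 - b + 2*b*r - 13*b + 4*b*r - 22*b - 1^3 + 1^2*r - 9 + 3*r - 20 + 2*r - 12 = 6*b^2 - 36*b + r*(6*b + 6) - 42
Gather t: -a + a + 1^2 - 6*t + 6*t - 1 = 0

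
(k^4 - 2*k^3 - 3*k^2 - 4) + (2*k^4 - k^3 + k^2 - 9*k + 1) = 3*k^4 - 3*k^3 - 2*k^2 - 9*k - 3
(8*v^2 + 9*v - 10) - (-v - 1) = 8*v^2 + 10*v - 9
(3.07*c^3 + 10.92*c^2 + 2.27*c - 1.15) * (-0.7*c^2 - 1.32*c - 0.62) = -2.149*c^5 - 11.6964*c^4 - 17.9068*c^3 - 8.9618*c^2 + 0.1106*c + 0.713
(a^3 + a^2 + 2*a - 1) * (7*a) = 7*a^4 + 7*a^3 + 14*a^2 - 7*a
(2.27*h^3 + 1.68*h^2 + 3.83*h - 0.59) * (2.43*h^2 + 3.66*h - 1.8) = 5.5161*h^5 + 12.3906*h^4 + 11.3697*h^3 + 9.5601*h^2 - 9.0534*h + 1.062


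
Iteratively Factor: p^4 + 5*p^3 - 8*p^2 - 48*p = (p + 4)*(p^3 + p^2 - 12*p) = (p - 3)*(p + 4)*(p^2 + 4*p) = (p - 3)*(p + 4)^2*(p)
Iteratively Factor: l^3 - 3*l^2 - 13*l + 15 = (l + 3)*(l^2 - 6*l + 5) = (l - 1)*(l + 3)*(l - 5)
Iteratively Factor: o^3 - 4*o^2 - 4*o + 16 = (o - 2)*(o^2 - 2*o - 8) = (o - 2)*(o + 2)*(o - 4)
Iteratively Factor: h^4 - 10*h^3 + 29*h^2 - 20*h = (h - 5)*(h^3 - 5*h^2 + 4*h) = h*(h - 5)*(h^2 - 5*h + 4) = h*(h - 5)*(h - 4)*(h - 1)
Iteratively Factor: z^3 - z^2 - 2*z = (z)*(z^2 - z - 2) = z*(z - 2)*(z + 1)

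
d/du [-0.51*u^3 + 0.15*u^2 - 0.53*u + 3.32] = -1.53*u^2 + 0.3*u - 0.53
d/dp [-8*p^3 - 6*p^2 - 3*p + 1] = -24*p^2 - 12*p - 3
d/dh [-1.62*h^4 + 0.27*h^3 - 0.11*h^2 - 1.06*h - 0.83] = -6.48*h^3 + 0.81*h^2 - 0.22*h - 1.06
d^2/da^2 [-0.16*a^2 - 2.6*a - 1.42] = -0.320000000000000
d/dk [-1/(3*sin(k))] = cos(k)/(3*sin(k)^2)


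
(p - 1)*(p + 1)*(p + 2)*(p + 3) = p^4 + 5*p^3 + 5*p^2 - 5*p - 6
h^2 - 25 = (h - 5)*(h + 5)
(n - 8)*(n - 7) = n^2 - 15*n + 56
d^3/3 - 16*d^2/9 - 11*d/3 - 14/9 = (d/3 + 1/3)*(d - 7)*(d + 2/3)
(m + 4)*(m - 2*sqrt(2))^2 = m^3 - 4*sqrt(2)*m^2 + 4*m^2 - 16*sqrt(2)*m + 8*m + 32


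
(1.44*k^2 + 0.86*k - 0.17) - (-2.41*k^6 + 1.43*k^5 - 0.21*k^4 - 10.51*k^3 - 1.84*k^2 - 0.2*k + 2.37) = 2.41*k^6 - 1.43*k^5 + 0.21*k^4 + 10.51*k^3 + 3.28*k^2 + 1.06*k - 2.54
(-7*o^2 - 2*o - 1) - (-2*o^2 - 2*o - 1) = -5*o^2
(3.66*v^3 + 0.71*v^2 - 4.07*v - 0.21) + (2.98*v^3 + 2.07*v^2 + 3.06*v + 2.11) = 6.64*v^3 + 2.78*v^2 - 1.01*v + 1.9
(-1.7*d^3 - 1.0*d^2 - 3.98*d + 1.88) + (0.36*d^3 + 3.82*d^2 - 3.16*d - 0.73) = -1.34*d^3 + 2.82*d^2 - 7.14*d + 1.15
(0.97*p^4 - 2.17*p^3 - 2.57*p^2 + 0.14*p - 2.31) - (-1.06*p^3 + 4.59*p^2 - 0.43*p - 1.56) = 0.97*p^4 - 1.11*p^3 - 7.16*p^2 + 0.57*p - 0.75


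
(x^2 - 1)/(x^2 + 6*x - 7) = (x + 1)/(x + 7)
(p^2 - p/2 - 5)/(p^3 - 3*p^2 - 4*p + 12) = (p - 5/2)/(p^2 - 5*p + 6)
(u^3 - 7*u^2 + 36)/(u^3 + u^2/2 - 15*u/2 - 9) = 2*(u - 6)/(2*u + 3)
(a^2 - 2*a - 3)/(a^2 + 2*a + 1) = (a - 3)/(a + 1)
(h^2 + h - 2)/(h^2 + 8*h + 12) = (h - 1)/(h + 6)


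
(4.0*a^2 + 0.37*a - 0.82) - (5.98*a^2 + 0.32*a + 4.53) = -1.98*a^2 + 0.05*a - 5.35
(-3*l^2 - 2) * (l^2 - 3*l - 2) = -3*l^4 + 9*l^3 + 4*l^2 + 6*l + 4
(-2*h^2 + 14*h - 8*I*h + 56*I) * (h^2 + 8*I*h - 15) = -2*h^4 + 14*h^3 - 24*I*h^3 + 94*h^2 + 168*I*h^2 - 658*h + 120*I*h - 840*I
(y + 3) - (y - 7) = 10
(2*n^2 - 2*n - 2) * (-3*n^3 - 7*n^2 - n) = -6*n^5 - 8*n^4 + 18*n^3 + 16*n^2 + 2*n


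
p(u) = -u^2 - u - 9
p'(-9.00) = 17.00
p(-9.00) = -81.00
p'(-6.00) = 11.00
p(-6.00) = -39.00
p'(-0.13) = -0.74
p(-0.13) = -8.89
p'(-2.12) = 3.24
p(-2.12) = -11.37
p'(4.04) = -9.08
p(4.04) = -29.36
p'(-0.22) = -0.56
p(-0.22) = -8.83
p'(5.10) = -11.20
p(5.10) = -40.11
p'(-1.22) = 1.44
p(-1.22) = -9.27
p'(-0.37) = -0.26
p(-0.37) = -8.77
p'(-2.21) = 3.42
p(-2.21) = -11.67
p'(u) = -2*u - 1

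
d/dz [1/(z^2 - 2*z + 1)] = 2*(1 - z)/(z^2 - 2*z + 1)^2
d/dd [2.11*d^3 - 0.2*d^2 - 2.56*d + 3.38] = 6.33*d^2 - 0.4*d - 2.56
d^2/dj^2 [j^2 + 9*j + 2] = 2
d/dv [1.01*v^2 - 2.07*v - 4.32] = 2.02*v - 2.07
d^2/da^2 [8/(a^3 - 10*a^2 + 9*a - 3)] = 16*((10 - 3*a)*(a^3 - 10*a^2 + 9*a - 3) + (3*a^2 - 20*a + 9)^2)/(a^3 - 10*a^2 + 9*a - 3)^3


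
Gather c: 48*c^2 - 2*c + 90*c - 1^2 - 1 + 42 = 48*c^2 + 88*c + 40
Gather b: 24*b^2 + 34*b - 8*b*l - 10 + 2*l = 24*b^2 + b*(34 - 8*l) + 2*l - 10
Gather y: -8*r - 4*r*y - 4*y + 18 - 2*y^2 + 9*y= -8*r - 2*y^2 + y*(5 - 4*r) + 18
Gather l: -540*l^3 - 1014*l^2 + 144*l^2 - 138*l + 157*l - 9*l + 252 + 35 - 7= -540*l^3 - 870*l^2 + 10*l + 280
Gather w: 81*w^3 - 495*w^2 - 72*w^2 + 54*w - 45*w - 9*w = 81*w^3 - 567*w^2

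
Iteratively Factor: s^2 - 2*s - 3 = (s - 3)*(s + 1)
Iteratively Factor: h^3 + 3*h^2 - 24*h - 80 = (h - 5)*(h^2 + 8*h + 16) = (h - 5)*(h + 4)*(h + 4)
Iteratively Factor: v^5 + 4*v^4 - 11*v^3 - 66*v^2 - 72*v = (v - 4)*(v^4 + 8*v^3 + 21*v^2 + 18*v) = (v - 4)*(v + 3)*(v^3 + 5*v^2 + 6*v) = v*(v - 4)*(v + 3)*(v^2 + 5*v + 6) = v*(v - 4)*(v + 3)^2*(v + 2)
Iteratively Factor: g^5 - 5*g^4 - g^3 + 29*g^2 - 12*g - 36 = (g - 3)*(g^4 - 2*g^3 - 7*g^2 + 8*g + 12) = (g - 3)*(g - 2)*(g^3 - 7*g - 6) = (g - 3)*(g - 2)*(g + 2)*(g^2 - 2*g - 3) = (g - 3)*(g - 2)*(g + 1)*(g + 2)*(g - 3)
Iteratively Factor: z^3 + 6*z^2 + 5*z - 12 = (z + 3)*(z^2 + 3*z - 4) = (z - 1)*(z + 3)*(z + 4)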